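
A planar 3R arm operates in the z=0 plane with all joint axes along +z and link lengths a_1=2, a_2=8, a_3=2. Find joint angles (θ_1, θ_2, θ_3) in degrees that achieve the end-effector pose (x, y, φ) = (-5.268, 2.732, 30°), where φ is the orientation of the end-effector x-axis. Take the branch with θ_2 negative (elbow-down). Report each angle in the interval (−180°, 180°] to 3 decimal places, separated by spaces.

wrist centre = target − a_3·(cos φ, sin φ) = (-7.0001, 1.7320)
cos θ_2 = (52.0005−2²−8²)/(2·2·8) = -0.5000; θ_2 = -119.9989° (elbow-down)
β = atan2(1.7320,-7.0001) = 166.1026°; ψ = atan2(-6.9283,-1.9999) = -106.1009°
θ_1 = β − ψ = 272.2035°
θ_3 = φ − θ_1 − θ_2 = -122.2046° (wrapped to (-180°,180°])

-87.796 -119.999 -122.205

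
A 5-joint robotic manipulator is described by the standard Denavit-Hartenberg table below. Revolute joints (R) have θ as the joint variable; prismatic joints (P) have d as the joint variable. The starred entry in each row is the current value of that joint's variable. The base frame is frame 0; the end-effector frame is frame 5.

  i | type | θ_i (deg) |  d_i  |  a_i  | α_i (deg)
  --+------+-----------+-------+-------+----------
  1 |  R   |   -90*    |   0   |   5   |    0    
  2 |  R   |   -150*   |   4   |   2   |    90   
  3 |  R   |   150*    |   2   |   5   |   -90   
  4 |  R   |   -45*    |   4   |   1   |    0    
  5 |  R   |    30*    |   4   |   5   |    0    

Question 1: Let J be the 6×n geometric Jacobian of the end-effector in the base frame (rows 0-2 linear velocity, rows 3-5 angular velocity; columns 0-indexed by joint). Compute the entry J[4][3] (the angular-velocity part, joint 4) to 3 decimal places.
-0.433

axis z_3 = (0.2500,-0.4330,-0.8660); lever o_n−o_3 = (6.1306,-6.6161,-4.1598)
cross product → J_v[:, 3] = (-3.9284,-4.2693,1.0006)
J_ω[:, 3] = z_3
entry J[4][3] = -0.4330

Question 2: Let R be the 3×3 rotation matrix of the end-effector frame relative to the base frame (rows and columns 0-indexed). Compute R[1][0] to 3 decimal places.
-0.595

End-effector x-axis (col 0 of R) = (0.6424,-0.5950,0.4830)
R[1][0] = -0.5950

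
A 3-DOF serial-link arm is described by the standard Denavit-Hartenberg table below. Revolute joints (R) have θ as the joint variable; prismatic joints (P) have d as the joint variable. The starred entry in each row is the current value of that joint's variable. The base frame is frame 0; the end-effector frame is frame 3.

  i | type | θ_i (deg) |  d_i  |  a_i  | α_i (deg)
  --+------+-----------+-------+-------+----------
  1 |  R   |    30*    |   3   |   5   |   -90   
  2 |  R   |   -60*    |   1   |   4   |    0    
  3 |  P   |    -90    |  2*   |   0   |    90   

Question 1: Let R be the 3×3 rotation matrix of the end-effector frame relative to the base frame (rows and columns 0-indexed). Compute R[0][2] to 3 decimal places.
-0.433

End-effector z-axis (col 2 of R) = (-0.4330,-0.2500,-0.8660)
R[0][2] = -0.4330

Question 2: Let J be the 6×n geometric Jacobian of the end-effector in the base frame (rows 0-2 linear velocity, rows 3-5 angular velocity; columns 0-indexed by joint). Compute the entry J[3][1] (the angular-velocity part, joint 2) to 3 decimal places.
-0.500

axis z_1 = (-0.5000,0.8660,0.0000); lever o_n−o_1 = (0.2321,3.5981,3.4641)
cross product → J_v[:, 1] = (3.0000,1.7321,-2.0000)
J_ω[:, 1] = z_1
entry J[3][1] = -0.5000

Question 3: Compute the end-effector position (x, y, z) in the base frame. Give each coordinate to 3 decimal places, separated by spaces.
4.562 6.098 6.464

after link 1: o_1 = (4.3301, 2.5000, 3.0000)
after link 2: o_2 = (5.5622, 4.3660, 6.4641)
after link 3: o_3 = (4.5622, 6.0981, 6.4641)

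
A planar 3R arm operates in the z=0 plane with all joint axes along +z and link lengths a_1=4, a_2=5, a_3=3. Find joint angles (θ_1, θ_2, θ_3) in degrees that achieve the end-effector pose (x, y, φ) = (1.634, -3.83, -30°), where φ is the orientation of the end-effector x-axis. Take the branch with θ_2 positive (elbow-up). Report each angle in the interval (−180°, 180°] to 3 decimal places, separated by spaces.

149.997 150.002 30.001

wrist centre = target − a_3·(cos φ, sin φ) = (-0.9641, -2.3300)
cos θ_2 = (6.3583−4²−5²)/(2·4·5) = -0.8660; θ_2 = 150.0018° (elbow-up)
β = atan2(-2.3300,-0.9641) = -112.4781°; ψ = atan2(2.4999,-0.3302) = 97.5246°
θ_1 = β − ψ = -210.0028°
θ_3 = φ − θ_1 − θ_2 = 30.0010° (wrapped to (-180°,180°])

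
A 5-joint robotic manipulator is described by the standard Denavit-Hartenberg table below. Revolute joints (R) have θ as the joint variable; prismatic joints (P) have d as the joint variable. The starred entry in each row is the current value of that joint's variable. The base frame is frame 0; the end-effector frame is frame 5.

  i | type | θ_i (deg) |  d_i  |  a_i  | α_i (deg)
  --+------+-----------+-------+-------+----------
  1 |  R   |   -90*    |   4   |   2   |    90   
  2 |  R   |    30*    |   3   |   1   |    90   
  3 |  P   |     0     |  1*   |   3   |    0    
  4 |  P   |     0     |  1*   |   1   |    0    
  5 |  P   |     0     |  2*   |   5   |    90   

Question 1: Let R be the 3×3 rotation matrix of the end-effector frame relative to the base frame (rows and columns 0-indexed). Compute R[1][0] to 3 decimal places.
End-effector x-axis (col 0 of R) = (0.0000,-0.8660,0.5000)
R[1][0] = -0.8660

-0.866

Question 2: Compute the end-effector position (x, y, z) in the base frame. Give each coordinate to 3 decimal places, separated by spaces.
-3.000 -12.660 5.536

after link 1: o_1 = (0.0000, -2.0000, 4.0000)
after link 2: o_2 = (-3.0000, -2.8660, 4.5000)
after link 3: o_3 = (-3.0000, -5.9641, 5.1340)
after link 4: o_4 = (-3.0000, -7.3301, 4.7679)
after link 5: o_5 = (-3.0000, -12.6603, 5.5359)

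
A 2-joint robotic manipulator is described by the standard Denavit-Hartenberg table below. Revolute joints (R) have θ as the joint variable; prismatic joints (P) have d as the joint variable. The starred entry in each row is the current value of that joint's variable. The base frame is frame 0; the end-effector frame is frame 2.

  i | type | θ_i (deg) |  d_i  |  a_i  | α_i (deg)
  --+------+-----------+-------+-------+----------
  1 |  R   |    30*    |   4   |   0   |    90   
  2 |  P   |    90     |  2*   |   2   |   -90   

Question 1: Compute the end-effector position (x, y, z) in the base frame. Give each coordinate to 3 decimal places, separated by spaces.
after link 1: o_1 = (0.0000, 0.0000, 4.0000)
after link 2: o_2 = (1.0000, -1.7321, 6.0000)

1.000 -1.732 6.000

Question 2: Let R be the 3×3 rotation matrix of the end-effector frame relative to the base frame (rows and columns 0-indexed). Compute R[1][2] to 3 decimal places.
-0.500

End-effector z-axis (col 2 of R) = (-0.8660,-0.5000,0.0000)
R[1][2] = -0.5000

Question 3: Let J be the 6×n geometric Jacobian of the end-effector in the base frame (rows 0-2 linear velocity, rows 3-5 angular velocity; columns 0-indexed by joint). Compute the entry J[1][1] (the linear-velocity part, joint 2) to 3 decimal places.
-0.866

prismatic axis z_1 = (0.5000,-0.8660,0.0000)
J_v[:, 1] = z_1; J_ω[:, 1] = (0,0,0)
entry J[1][1] = -0.8660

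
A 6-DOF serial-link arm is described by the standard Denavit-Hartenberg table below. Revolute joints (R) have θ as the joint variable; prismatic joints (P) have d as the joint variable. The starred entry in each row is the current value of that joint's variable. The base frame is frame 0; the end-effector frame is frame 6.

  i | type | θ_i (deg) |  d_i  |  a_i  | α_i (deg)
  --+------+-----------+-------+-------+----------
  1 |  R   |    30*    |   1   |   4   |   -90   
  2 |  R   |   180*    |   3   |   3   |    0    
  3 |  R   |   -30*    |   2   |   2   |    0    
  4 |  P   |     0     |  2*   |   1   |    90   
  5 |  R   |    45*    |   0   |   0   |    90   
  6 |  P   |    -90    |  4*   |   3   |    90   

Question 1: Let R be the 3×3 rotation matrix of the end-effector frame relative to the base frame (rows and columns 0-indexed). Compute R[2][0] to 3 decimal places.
End-effector x-axis (col 0 of R) = (-0.4330,-0.2500,0.8660)
R[2][0] = 0.8660

0.866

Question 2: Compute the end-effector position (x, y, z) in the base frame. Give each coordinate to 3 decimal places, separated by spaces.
after link 1: o_1 = (3.4641, 2.0000, 1.0000)
after link 2: o_2 = (-0.6340, 3.0981, 1.0000)
after link 3: o_3 = (-3.1340, 3.9641, -0.0000)
after link 4: o_4 = (-4.8840, 5.2631, -0.5000)
after link 5: o_5 = (-4.8840, 5.2631, -0.5000)
after link 6: o_6 = (-6.8901, 0.8389, 0.6839)

-6.890 0.839 0.684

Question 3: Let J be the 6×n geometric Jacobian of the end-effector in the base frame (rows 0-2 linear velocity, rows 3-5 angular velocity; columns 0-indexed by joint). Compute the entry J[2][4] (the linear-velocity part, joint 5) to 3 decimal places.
axis z_4 = (0.4330,0.2500,-0.8660); lever o_n−o_4 = (-2.0061,-4.4242,1.1839)
cross product → J_v[:, 4] = (-3.5355,1.2247,-1.4142)
J_ω[:, 4] = z_4
entry J[2][4] = -1.4142

-1.414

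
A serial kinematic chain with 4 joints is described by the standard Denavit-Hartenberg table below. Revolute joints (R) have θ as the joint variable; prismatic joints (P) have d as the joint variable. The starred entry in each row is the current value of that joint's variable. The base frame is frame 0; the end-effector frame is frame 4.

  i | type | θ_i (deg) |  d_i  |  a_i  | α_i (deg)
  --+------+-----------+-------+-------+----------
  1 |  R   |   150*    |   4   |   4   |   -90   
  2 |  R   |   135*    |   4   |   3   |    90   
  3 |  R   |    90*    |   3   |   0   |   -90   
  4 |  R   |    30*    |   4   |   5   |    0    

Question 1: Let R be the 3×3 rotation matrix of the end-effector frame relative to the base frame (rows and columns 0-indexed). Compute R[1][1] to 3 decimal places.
End-effector y-axis (col 1 of R) = (0.7803,0.1268,0.6124)
R[1][1] = 0.1268

0.127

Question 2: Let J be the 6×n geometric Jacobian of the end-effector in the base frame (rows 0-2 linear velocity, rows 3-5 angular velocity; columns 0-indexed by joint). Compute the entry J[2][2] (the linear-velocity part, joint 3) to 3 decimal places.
axis z_2 = (-0.6124,0.3536,-0.7071); lever o_n−o_2 = (-4.9207,-2.1590,2.4749)
cross product → J_v[:, 2] = (-0.6517,4.9950,3.0619)
J_ω[:, 2] = z_2
entry J[2][2] = 3.0619

3.062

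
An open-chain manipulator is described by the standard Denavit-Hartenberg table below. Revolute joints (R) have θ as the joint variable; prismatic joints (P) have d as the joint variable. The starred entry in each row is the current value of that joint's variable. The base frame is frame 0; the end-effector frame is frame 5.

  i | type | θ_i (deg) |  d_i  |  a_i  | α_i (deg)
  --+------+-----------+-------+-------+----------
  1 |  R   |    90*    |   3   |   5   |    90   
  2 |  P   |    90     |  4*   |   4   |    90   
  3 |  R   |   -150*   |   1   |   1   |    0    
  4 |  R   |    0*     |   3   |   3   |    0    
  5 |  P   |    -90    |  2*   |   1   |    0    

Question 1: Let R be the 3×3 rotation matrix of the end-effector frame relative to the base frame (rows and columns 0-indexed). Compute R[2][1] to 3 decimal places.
-0.866

End-effector y-axis (col 1 of R) = (-0.5000,0.0000,-0.8660)
R[2][1] = -0.8660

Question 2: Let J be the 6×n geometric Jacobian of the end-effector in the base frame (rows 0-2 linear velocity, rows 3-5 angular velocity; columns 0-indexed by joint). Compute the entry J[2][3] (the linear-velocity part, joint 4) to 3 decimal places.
axis z_3 = (0.0000,1.0000,-0.0000); lever o_n−o_3 = (-0.6340,5.0000,-3.0981)
cross product → J_v[:, 3] = (-3.0981,0.0000,0.6340)
J_ω[:, 3] = z_3
entry J[2][3] = 0.6340

0.634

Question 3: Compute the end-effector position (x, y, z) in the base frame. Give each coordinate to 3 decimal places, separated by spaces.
after link 1: o_1 = (0.0000, 5.0000, 3.0000)
after link 2: o_2 = (4.0000, 5.0000, 7.0000)
after link 3: o_3 = (3.5000, 6.0000, 6.1340)
after link 4: o_4 = (2.0000, 9.0000, 3.5359)
after link 5: o_5 = (2.8660, 11.0000, 3.0359)

2.866 11.000 3.036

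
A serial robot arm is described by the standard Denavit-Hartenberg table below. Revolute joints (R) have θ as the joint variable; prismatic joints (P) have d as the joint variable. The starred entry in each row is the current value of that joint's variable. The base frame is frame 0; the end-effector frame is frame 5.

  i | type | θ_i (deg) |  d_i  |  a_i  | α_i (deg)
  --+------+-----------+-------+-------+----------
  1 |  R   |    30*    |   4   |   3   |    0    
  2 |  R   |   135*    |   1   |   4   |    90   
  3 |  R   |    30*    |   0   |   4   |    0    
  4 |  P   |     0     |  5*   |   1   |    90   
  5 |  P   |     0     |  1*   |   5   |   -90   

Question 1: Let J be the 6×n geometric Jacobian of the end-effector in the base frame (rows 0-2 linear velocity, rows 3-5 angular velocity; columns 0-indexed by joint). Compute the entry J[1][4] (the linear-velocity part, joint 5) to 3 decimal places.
prismatic axis z_4 = (-0.4830,0.1294,-0.8660)
J_v[:, 4] = z_4; J_ω[:, 4] = (0,0,0)
entry J[1][4] = 0.1294

0.129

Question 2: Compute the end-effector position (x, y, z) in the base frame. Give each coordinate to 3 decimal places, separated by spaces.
after link 1: o_1 = (2.5981, 1.5000, 4.0000)
after link 2: o_2 = (-1.2656, 2.5353, 5.0000)
after link 3: o_3 = (-4.6117, 3.4319, 7.0000)
after link 4: o_4 = (-4.1541, 8.4856, 7.5000)
after link 5: o_5 = (-8.8197, 9.7358, 9.1340)

-8.820 9.736 9.134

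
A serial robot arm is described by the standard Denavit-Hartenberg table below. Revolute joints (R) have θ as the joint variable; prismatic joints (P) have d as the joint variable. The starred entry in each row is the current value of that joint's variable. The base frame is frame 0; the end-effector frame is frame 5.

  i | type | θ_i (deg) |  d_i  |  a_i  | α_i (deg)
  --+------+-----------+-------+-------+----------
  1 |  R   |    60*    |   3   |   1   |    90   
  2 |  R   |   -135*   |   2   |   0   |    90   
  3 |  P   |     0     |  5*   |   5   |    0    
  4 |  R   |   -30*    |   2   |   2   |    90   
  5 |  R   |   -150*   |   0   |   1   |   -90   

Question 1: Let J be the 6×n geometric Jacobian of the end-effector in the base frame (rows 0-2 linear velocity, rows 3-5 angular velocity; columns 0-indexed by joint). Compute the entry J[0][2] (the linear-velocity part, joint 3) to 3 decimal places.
prismatic axis z_2 = (-0.3536,-0.6124,0.7071)
J_v[:, 2] = z_2; J_ω[:, 2] = (0,0,0)
entry J[0][2] = -0.3536

-0.354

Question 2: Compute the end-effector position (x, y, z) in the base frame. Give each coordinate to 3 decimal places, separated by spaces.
after link 1: o_1 = (0.5000, 0.8660, 3.0000)
after link 2: o_2 = (2.2321, -0.1340, 3.0000)
after link 3: o_3 = (-1.3035, -6.2577, 3.0000)
after link 4: o_4 = (-3.4890, -8.0431, 3.1895)
after link 5: o_5 = (-2.6720, -7.4941, 3.3662)

-2.672 -7.494 3.366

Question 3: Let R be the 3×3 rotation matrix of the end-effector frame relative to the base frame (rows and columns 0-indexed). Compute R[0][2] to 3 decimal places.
End-effector z-axis (col 2 of R) = (-0.0634,0.3902,-0.9186)
R[0][2] = -0.0634

-0.063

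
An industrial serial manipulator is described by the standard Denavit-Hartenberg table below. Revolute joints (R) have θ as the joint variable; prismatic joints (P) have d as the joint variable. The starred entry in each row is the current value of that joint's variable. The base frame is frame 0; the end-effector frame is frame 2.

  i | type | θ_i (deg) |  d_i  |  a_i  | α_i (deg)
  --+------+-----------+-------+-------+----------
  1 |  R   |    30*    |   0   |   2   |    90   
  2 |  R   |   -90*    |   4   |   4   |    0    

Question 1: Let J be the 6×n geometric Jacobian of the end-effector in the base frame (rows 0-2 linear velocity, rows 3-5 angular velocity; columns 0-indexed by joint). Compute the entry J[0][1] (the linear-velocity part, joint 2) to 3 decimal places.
axis z_1 = (0.5000,-0.8660,0.0000); lever o_n−o_1 = (2.0000,-3.4641,-4.0000)
cross product → J_v[:, 1] = (3.4641,2.0000,0.0000)
J_ω[:, 1] = z_1
entry J[0][1] = 3.4641

3.464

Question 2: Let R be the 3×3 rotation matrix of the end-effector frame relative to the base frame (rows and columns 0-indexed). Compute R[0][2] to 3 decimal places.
0.500

End-effector z-axis (col 2 of R) = (0.5000,-0.8660,0.0000)
R[0][2] = 0.5000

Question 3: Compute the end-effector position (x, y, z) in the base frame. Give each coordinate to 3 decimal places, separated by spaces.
3.732 -2.464 -4.000

after link 1: o_1 = (1.7321, 1.0000, 0.0000)
after link 2: o_2 = (3.7321, -2.4641, -4.0000)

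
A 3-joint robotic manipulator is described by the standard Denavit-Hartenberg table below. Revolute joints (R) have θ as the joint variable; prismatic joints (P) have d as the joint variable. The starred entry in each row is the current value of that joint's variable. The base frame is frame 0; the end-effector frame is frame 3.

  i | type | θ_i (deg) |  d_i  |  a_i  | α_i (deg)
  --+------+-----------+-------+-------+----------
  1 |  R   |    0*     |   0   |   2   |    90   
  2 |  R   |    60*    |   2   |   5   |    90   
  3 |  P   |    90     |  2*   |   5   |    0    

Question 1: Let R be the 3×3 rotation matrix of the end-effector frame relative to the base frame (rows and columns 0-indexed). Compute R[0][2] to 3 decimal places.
0.866

End-effector z-axis (col 2 of R) = (0.8660,-0.0000,-0.5000)
R[0][2] = 0.8660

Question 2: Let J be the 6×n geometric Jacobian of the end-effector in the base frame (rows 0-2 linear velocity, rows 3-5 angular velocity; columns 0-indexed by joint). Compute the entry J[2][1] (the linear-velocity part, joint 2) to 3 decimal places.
4.232

axis z_1 = (0.0000,-1.0000,0.0000); lever o_n−o_1 = (4.2321,-7.0000,3.3301)
cross product → J_v[:, 1] = (-3.3301,0.0000,4.2321)
J_ω[:, 1] = z_1
entry J[2][1] = 4.2321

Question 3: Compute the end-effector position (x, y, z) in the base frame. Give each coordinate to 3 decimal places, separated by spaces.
6.232 -7.000 3.330

after link 1: o_1 = (2.0000, 0.0000, 0.0000)
after link 2: o_2 = (4.5000, -2.0000, 4.3301)
after link 3: o_3 = (6.2321, -7.0000, 3.3301)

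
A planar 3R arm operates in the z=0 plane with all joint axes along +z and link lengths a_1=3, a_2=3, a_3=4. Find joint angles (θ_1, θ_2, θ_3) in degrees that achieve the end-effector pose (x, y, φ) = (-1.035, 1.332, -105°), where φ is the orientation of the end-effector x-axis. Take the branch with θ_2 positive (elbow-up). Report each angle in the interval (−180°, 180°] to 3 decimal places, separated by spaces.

wrist centre = target − a_3·(cos φ, sin φ) = (0.0003, 5.1957)
cos θ_2 = (26.9953−3²−3²)/(2·3·3) = 0.4997; θ_2 = 60.0172° (elbow-up)
β = atan2(5.1957,0.0003) = 89.9970°; ψ = atan2(2.5985,4.4992) = 30.0086°
θ_1 = β − ψ = 59.9884°
θ_3 = φ − θ_1 − θ_2 = 134.9945° (wrapped to (-180°,180°])

59.988 60.017 134.994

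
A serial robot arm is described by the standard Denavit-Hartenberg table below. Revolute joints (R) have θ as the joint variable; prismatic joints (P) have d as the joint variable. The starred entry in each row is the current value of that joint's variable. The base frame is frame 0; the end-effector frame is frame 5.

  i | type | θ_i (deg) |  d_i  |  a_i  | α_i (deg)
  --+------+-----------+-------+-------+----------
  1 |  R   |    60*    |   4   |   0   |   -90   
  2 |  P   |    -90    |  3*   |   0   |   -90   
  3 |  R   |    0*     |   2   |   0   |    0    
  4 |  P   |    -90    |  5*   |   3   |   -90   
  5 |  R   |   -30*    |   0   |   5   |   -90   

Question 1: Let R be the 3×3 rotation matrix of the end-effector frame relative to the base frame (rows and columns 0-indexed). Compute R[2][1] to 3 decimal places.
-1.000

End-effector y-axis (col 1 of R) = (-0.0000,-0.0000,-1.0000)
R[2][1] = -1.0000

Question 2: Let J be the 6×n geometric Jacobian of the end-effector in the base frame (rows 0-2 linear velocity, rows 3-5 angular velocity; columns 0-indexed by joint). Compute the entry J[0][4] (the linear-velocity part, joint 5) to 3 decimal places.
axis z_4 = (0.0000,0.0000,1.0000); lever o_n−o_4 = (-2.5000,4.3301,0.0000)
cross product → J_v[:, 4] = (-4.3301,-2.5000,0.0000)
J_ω[:, 4] = z_4
entry J[0][4] = -4.3301

-4.330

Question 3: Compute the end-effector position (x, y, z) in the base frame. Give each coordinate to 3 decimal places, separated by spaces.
after link 1: o_1 = (0.0000, 0.0000, 4.0000)
after link 2: o_2 = (-2.5981, 1.5000, 4.0000)
after link 3: o_3 = (-1.5981, 3.2321, 4.0000)
after link 4: o_4 = (-1.6962, 9.0622, 4.0000)
after link 5: o_5 = (-4.1962, 13.3923, 4.0000)

-4.196 13.392 4.000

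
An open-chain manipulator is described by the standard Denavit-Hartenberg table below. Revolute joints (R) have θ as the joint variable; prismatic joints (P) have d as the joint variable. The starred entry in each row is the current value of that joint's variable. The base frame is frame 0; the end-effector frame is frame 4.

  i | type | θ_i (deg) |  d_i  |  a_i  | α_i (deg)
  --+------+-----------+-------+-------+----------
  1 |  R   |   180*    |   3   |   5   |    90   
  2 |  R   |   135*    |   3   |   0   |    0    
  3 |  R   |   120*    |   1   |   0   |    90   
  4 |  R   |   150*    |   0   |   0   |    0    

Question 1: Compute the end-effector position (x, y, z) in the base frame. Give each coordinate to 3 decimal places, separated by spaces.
after link 1: o_1 = (-5.0000, 0.0000, 3.0000)
after link 2: o_2 = (-5.0000, 3.0000, 3.0000)
after link 3: o_3 = (-5.0000, 4.0000, 3.0000)
after link 4: o_4 = (-5.0000, 4.0000, 3.0000)

-5.000 4.000 3.000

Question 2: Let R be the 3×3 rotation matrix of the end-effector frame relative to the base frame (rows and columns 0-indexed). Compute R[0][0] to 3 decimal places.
End-effector x-axis (col 0 of R) = (-0.2241,0.5000,0.8365)
R[0][0] = -0.2241

-0.224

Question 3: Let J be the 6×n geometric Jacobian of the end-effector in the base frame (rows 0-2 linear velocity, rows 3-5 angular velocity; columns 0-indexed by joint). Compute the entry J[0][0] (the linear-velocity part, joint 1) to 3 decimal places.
-4.000

axis z_0 = ẑ; lever o_n−o_0 = (-5.0000,4.0000,3.0000)
cross product → J_v[:, 0] = (-4.0000,-5.0000,0.0000)
J_ω[:, 0] = z_0
entry J[0][0] = -4.0000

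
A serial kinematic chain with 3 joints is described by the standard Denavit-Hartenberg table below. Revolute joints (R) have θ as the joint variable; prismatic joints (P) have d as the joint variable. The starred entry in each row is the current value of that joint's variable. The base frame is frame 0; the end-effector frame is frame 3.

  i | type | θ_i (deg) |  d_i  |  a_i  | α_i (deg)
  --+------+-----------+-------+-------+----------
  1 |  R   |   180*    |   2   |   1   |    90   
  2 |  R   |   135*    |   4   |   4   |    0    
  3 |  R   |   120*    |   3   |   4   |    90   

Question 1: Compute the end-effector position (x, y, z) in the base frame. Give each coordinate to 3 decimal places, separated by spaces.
2.864 7.000 0.965

after link 1: o_1 = (-1.0000, 0.0000, 2.0000)
after link 2: o_2 = (1.8284, 4.0000, 4.8284)
after link 3: o_3 = (2.8637, 7.0000, 0.9647)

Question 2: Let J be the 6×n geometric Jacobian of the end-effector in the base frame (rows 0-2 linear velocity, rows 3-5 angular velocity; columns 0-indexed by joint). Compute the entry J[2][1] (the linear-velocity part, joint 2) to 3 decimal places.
axis z_1 = (0.0000,1.0000,0.0000); lever o_n−o_1 = (3.8637,7.0000,-1.0353)
cross product → J_v[:, 1] = (-1.0353,0.0000,-3.8637)
J_ω[:, 1] = z_1
entry J[2][1] = -3.8637

-3.864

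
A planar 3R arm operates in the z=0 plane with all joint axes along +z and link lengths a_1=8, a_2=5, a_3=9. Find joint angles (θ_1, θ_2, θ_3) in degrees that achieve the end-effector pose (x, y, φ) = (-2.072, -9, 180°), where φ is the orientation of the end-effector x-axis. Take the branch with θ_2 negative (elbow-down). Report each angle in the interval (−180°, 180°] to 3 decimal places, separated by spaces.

wrist centre = target − a_3·(cos φ, sin φ) = (6.9280, -9.0000)
cos θ_2 = (128.9972−8²−5²)/(2·8·5) = 0.5000; θ_2 = -60.0023° (elbow-down)
β = atan2(-9.0000,6.9280) = -52.4117°; ψ = atan2(-4.3302,10.4998) = -22.4117°
θ_1 = β − ψ = -30.0000°
θ_3 = φ − θ_1 − θ_2 = -89.9977° (wrapped to (-180°,180°])

-30.000 -60.002 -89.998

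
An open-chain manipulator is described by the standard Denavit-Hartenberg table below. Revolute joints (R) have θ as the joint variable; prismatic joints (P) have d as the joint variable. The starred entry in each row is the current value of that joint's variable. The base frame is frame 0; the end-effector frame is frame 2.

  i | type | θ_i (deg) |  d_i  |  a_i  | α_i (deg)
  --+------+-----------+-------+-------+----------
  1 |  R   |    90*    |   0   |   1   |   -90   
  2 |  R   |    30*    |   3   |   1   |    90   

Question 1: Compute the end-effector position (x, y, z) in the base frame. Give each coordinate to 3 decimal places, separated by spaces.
after link 1: o_1 = (0.0000, 1.0000, 0.0000)
after link 2: o_2 = (-3.0000, 1.8660, -0.5000)

-3.000 1.866 -0.500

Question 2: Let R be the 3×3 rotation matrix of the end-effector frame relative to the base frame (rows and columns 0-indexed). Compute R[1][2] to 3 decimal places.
0.500

End-effector z-axis (col 2 of R) = (0.0000,0.5000,0.8660)
R[1][2] = 0.5000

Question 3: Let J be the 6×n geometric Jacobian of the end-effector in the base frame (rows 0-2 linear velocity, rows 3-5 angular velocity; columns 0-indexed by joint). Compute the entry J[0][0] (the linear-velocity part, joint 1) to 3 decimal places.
axis z_0 = ẑ; lever o_n−o_0 = (-3.0000,1.8660,-0.5000)
cross product → J_v[:, 0] = (-1.8660,-3.0000,0.0000)
J_ω[:, 0] = z_0
entry J[0][0] = -1.8660

-1.866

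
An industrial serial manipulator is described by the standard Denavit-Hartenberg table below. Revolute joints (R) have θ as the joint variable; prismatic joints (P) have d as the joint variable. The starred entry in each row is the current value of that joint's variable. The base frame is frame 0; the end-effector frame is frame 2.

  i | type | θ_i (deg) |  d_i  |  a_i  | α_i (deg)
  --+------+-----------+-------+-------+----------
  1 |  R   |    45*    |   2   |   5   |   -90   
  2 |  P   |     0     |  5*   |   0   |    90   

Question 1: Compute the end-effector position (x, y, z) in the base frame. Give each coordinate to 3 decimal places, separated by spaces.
after link 1: o_1 = (3.5355, 3.5355, 2.0000)
after link 2: o_2 = (0.0000, 7.0711, 2.0000)

0.000 7.071 2.000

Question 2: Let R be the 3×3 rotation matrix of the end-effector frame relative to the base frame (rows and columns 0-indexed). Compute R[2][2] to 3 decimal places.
End-effector z-axis (col 2 of R) = (0.0000,0.0000,1.0000)
R[2][2] = 1.0000

1.000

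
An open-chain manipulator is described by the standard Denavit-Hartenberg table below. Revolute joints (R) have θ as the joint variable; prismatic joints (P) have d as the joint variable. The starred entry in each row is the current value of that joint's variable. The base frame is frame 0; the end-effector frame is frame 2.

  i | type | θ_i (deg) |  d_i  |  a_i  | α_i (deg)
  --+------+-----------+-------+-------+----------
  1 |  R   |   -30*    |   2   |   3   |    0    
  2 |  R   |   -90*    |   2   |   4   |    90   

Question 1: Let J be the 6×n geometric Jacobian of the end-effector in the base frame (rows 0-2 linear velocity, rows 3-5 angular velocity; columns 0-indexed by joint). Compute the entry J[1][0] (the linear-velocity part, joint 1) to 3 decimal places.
axis z_0 = ẑ; lever o_n−o_0 = (0.5981,-4.9641,4.0000)
cross product → J_v[:, 0] = (4.9641,0.5981,-0.0000)
J_ω[:, 0] = z_0
entry J[1][0] = 0.5981

0.598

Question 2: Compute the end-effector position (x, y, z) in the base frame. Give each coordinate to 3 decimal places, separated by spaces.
after link 1: o_1 = (2.5981, -1.5000, 2.0000)
after link 2: o_2 = (0.5981, -4.9641, 4.0000)

0.598 -4.964 4.000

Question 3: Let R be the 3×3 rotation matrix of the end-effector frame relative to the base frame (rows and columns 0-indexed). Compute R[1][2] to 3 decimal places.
0.500

End-effector z-axis (col 2 of R) = (-0.8660,0.5000,0.0000)
R[1][2] = 0.5000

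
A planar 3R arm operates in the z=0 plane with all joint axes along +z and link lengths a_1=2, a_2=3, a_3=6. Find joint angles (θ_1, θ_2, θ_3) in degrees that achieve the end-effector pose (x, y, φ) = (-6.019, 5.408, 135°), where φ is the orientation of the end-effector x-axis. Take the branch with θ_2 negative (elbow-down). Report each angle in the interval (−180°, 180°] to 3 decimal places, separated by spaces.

wrist centre = target − a_3·(cos φ, sin φ) = (-1.7764, 1.1654)
cos θ_2 = (4.5135−2²−3²)/(2·2·3) = -0.7072; θ_2 = -135.0081° (elbow-down)
β = atan2(1.1654,-1.7764) = 146.7336°; ψ = atan2(-2.1210,-0.1216) = -93.2818°
θ_1 = β − ψ = 240.0154°
θ_3 = φ − θ_1 − θ_2 = 29.9927° (wrapped to (-180°,180°])

-119.985 -135.008 29.993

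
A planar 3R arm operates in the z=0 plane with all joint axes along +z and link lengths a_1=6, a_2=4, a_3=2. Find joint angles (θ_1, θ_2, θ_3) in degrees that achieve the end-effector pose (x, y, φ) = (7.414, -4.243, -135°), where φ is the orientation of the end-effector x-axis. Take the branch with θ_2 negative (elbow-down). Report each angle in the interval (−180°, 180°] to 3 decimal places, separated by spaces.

wrist centre = target − a_3·(cos φ, sin φ) = (8.8282, -2.8288)
cos θ_2 = (85.9394−6²−4²)/(2·6·4) = 0.7071; θ_2 = -45.0029° (elbow-down)
β = atan2(-2.8288,8.8282) = -17.7668°; ψ = atan2(-2.8286,8.8283) = -17.7654°
θ_1 = β − ψ = -0.0014°
θ_3 = φ − θ_1 − θ_2 = -89.9957° (wrapped to (-180°,180°])

-0.001 -45.003 -89.996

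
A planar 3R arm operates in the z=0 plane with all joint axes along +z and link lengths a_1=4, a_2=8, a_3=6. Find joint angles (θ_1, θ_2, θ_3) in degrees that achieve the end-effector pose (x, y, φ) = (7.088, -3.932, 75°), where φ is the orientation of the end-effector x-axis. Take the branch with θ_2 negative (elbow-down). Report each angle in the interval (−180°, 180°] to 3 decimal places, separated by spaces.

-30.005 -44.990 149.995

wrist centre = target − a_3·(cos φ, sin φ) = (5.5351, -9.7276)
cos θ_2 = (125.2625−4²−8²)/(2·4·8) = 0.7072; θ_2 = -44.9903° (elbow-down)
β = atan2(-9.7276,5.5351) = -60.3596°; ψ = atan2(-5.6559,9.6578) = -30.3545°
θ_1 = β − ψ = -30.0052°
θ_3 = φ − θ_1 − θ_2 = 149.9955° (wrapped to (-180°,180°])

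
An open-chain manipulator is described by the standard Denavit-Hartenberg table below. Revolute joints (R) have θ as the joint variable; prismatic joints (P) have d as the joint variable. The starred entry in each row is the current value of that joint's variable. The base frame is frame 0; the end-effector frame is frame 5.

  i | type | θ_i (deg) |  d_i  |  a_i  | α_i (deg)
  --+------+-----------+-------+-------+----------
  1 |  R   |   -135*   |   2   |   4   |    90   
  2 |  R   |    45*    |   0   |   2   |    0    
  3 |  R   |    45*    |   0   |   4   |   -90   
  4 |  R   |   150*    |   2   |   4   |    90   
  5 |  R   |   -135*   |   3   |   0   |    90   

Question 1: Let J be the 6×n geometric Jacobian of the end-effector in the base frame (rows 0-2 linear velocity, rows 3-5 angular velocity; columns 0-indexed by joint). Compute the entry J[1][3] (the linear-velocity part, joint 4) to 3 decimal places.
axis z_3 = (0.7071,0.7071,0.0000); lever o_n−o_3 = (4.6655,-1.8371,-1.9641)
cross product → J_v[:, 3] = (-1.3888,1.3888,-4.5981)
J_ω[:, 3] = z_3
entry J[1][3] = 1.3888

1.389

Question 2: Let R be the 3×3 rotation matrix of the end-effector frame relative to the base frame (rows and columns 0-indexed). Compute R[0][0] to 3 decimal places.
-0.750

End-effector x-axis (col 0 of R) = (-0.7500,-0.2500,0.6124)
R[0][0] = -0.7500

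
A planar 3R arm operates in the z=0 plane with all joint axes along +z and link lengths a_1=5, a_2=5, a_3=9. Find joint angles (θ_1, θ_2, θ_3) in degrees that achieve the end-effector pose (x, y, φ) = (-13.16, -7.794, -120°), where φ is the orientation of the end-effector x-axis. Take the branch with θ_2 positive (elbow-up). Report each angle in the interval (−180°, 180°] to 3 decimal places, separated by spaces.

149.996 60.006 29.999

wrist centre = target − a_3·(cos φ, sin φ) = (-8.6600, 0.0002)
cos θ_2 = (74.9956−5²−5²)/(2·5·5) = 0.4999; θ_2 = 60.0058° (elbow-up)
β = atan2(0.0002,-8.6600) = 179.9985°; ψ = atan2(4.3304,7.4996) = 30.0029°
θ_1 = β − ψ = 149.9956°
θ_3 = φ − θ_1 − θ_2 = 29.9986° (wrapped to (-180°,180°])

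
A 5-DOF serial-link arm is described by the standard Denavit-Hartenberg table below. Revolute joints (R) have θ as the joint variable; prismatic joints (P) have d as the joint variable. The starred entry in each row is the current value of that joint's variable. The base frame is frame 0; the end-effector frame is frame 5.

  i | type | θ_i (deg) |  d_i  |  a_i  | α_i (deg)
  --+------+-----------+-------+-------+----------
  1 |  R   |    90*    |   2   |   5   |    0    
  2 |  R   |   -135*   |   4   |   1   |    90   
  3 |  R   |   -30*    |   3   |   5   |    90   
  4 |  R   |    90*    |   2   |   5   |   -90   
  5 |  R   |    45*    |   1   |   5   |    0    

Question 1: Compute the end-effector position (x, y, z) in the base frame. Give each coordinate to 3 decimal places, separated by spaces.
-4.457 -6.856 5.330

after link 1: o_1 = (0.0000, 5.0000, 2.0000)
after link 2: o_2 = (0.7071, 4.2929, 6.0000)
after link 3: o_3 = (1.6476, -0.8903, 3.5000)
after link 4: o_4 = (-2.5950, -3.7187, 1.7679)
after link 5: o_5 = (-4.4574, -6.8563, 5.3298)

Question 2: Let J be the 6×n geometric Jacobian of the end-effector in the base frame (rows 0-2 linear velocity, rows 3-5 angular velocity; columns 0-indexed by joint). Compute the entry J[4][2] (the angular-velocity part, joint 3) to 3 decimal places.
axis z_2 = (-0.7071,-0.7071,0.0000); lever o_n−o_2 = (-5.1645,-11.1492,-0.6702)
cross product → J_v[:, 2] = (0.4739,-0.4739,4.2319)
J_ω[:, 2] = z_2
entry J[4][2] = -0.7071

-0.707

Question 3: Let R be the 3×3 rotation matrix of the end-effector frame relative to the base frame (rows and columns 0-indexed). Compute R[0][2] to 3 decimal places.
-0.612

End-effector z-axis (col 2 of R) = (-0.6124,0.6124,0.5000)
R[0][2] = -0.6124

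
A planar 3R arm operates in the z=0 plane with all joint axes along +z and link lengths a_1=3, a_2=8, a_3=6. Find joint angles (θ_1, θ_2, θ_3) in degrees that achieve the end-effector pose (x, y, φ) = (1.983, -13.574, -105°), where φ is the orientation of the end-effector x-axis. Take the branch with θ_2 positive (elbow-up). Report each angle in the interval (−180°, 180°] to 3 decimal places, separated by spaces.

-134.991 89.992 -60.001

wrist centre = target − a_3·(cos φ, sin φ) = (3.5359, -7.7784)
cos θ_2 = (73.0069−3²−8²)/(2·3·8) = 0.0001; θ_2 = 89.9918° (elbow-up)
β = atan2(-7.7784,3.5359) = -65.5545°; ψ = atan2(8.0000,3.0011) = 69.4367°
θ_1 = β − ψ = -134.9912°
θ_3 = φ − θ_1 − θ_2 = -60.0006° (wrapped to (-180°,180°])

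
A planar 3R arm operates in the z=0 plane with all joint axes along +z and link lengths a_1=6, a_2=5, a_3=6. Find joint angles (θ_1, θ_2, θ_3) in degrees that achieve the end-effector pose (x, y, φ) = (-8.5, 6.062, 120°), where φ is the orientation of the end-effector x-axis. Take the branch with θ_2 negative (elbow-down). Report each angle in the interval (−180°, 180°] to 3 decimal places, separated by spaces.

-137.895 -120.000 17.895

wrist centre = target − a_3·(cos φ, sin φ) = (-5.5000, 0.8658)
cos θ_2 = (30.9997−6²−5²)/(2·6·5) = -0.5000; θ_2 = -120.0003° (elbow-down)
β = atan2(0.8658,-5.5000) = 171.0535°; ψ = atan2(-4.3301,3.5000) = -51.0518°
θ_1 = β − ψ = 222.1054°
θ_3 = φ − θ_1 − θ_2 = 17.8950° (wrapped to (-180°,180°])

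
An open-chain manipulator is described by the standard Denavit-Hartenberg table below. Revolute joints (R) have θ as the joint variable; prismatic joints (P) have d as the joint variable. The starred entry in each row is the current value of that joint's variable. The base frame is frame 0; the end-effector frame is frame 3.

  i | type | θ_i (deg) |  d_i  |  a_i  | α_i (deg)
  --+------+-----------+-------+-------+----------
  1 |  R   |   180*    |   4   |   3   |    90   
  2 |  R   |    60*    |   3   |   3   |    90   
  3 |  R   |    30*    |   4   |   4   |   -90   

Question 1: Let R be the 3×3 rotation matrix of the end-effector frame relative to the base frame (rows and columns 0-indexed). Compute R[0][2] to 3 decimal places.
0.250

End-effector z-axis (col 2 of R) = (0.2500,0.8660,-0.4330)
R[0][2] = 0.2500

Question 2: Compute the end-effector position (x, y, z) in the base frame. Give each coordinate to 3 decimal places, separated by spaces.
after link 1: o_1 = (-3.0000, 0.0000, 4.0000)
after link 2: o_2 = (-4.5000, 3.0000, 6.5981)
after link 3: o_3 = (-9.6962, 5.0000, 7.5981)

-9.696 5.000 7.598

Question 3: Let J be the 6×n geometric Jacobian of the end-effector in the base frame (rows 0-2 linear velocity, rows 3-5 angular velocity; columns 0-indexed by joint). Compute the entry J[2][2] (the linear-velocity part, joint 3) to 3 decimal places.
axis z_2 = (-0.8660,0.0000,-0.5000); lever o_n−o_2 = (-5.1962,2.0000,1.0000)
cross product → J_v[:, 2] = (1.0000,3.4641,-1.7321)
J_ω[:, 2] = z_2
entry J[2][2] = -1.7321

-1.732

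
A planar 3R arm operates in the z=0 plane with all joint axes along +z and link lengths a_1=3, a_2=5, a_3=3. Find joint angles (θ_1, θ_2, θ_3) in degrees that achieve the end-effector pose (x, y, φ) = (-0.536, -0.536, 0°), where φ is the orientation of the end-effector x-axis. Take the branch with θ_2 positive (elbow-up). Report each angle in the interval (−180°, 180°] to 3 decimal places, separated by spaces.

wrist centre = target − a_3·(cos φ, sin φ) = (-3.5360, -0.5360)
cos θ_2 = (12.7906−3²−5²)/(2·3·5) = -0.7070; θ_2 = 134.9897° (elbow-up)
β = atan2(-0.5360,-3.5360) = -171.3805°; ψ = atan2(3.5362,-0.5349) = 98.6017°
θ_1 = β − ψ = -269.9822°
θ_3 = φ − θ_1 − θ_2 = 134.9924° (wrapped to (-180°,180°])

90.018 134.990 134.992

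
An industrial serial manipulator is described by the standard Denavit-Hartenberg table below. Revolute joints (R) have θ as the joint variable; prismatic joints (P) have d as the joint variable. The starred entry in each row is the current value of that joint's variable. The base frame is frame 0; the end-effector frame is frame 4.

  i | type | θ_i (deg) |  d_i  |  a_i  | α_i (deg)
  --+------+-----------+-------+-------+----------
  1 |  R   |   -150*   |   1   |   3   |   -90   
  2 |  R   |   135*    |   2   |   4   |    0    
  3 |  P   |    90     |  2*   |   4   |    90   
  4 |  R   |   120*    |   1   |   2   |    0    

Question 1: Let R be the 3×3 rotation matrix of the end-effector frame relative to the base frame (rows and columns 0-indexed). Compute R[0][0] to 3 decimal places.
End-effector x-axis (col 0 of R) = (0.1268,-0.9268,-0.3536)
R[0][0] = 0.1268

0.127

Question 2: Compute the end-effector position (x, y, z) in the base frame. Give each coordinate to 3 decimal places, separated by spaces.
5.167 -3.636 -0.414

after link 1: o_1 = (-2.5981, -1.5000, 1.0000)
after link 2: o_2 = (0.8514, -1.8178, -1.8284)
after link 3: o_3 = (4.3009, -2.1357, 1.0000)
after link 4: o_4 = (5.1669, -3.6357, -0.4142)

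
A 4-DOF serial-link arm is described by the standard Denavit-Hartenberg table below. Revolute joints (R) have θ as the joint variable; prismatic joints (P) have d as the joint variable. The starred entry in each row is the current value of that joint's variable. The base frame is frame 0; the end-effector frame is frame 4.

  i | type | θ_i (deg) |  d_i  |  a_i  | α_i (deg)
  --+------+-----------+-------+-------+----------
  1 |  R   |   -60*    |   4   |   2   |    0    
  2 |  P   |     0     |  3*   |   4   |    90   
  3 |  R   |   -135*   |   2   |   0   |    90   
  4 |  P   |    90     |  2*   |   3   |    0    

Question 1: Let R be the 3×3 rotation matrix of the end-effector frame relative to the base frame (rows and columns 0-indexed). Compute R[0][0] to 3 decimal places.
End-effector x-axis (col 0 of R) = (-0.8660,-0.5000,-0.0000)
R[0][0] = -0.8660

-0.866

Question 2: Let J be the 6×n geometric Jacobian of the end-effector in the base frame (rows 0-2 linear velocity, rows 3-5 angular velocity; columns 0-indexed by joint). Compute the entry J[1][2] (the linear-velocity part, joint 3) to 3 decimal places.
1.225

axis z_2 = (-0.8660,-0.5000,0.0000); lever o_n−o_2 = (-5.0372,-1.2753,1.4142)
cross product → J_v[:, 2] = (-0.7071,1.2247,-1.4142)
J_ω[:, 2] = z_2
entry J[1][2] = 1.2247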